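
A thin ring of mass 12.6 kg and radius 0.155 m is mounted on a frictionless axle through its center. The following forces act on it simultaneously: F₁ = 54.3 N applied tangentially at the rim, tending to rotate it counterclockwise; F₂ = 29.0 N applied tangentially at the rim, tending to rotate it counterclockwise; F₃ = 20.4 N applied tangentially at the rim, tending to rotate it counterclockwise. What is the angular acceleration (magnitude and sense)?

α ≈ 53.1 rad/s², counterclockwise

I = MR² = (12.6)(0.155)² = 0.3027 kg·m².
Taking counterclockwise as positive: τ₁ = +(54.3)(0.155) = +8.416 N·m; τ₂ = +(29.0)(0.155) = +4.495 N·m; τ₃ = +(20.4)(0.155) = +3.162 N·m.
Net torque τ = 16.07 N·m.
α = τ/I = 16.07/0.3027 = 53.10 rad/s².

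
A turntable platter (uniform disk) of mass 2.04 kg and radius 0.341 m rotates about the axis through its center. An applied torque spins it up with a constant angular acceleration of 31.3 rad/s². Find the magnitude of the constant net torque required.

I = ½MR² = (1/2)(2.04)(0.341)² = 0.1186 kg·m².
τ = Iα = (0.1186)(31.30) = 3.712 N·m.

τ ≈ 3.71 N·m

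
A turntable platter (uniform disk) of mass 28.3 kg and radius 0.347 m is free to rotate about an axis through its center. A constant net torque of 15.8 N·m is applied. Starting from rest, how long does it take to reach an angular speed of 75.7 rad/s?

t ≈ 8.16 s

I = ½MR² = (1/2)(28.3)(0.347)² = 1.704 kg·m².
α = τ/I = 15.8/1.704 = 9.273 rad/s².
ω = αt ⇒ t = ω/α = 75.7/9.273 = 8.163 s.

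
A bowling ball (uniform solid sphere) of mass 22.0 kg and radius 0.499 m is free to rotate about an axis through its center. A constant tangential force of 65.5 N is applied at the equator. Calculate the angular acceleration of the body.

I = (2/5)MR² = (2/5)(22.0)(0.499)² = 2.191 kg·m².
τ = F R = (65.5)(0.499) = 32.68 N·m.
Newton's second law for rotation, τ = Iα, gives α = τ/I = 32.68/2.191 = 14.92 rad/s².

α ≈ 14.9 rad/s²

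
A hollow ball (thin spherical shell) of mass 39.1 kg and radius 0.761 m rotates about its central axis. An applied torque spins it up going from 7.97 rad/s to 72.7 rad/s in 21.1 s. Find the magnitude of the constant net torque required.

I = (2/3)MR² = (2/3)(39.1)(0.761)² = 15.10 kg·m².
α = Δω/Δt = (72.7 − 7.97)/21.1 = 3.068 rad/s².
τ = Iα = (15.10)(3.068) = 46.31 N·m.

τ ≈ 46.3 N·m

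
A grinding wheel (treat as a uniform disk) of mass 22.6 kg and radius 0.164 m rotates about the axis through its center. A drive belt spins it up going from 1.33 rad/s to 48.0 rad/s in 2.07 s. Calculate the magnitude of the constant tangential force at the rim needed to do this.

I = ½MR² = (1/2)(22.6)(0.164)² = 0.3039 kg·m².
α = Δω/Δt = (48.0 − 1.33)/2.07 = 22.55 rad/s².
The required torque is τ = Iα = (0.3039)(22.55) = 6.852 N·m.
A tangential force at the rim gives τ = FR, so F = τ/R = 6.852/0.164 = 41.78 N.

F ≈ 41.8 N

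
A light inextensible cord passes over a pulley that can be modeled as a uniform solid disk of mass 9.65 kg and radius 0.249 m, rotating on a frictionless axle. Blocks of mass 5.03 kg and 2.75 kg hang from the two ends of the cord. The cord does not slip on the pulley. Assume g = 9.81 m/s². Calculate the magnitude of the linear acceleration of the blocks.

a ≈ 1.77 m/s²

I = ½MR² = (1/2)(9.65)(0.249)² = 0.2992 kg·m².
Heavier block: m₁g − T₁ = m₁a. Lighter block: T₂ − m₂g = m₂a.
Pulley: (T₁ − T₂)R = Iα = I(a/R), so T₁ − T₂ = (I/R²)a = (1/2)M_p a = 4.825·a.
Adding the three: (m₁ − m₂)g = (m₁ + m₂ + 4.825)a, so a = (5.03 − 2.75)(9.81)/(5.03 + 2.75 + 4.825) = 1.774 m/s².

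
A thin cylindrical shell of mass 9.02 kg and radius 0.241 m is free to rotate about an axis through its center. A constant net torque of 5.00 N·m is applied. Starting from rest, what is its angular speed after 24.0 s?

I = MR² = (9.02)(0.241)² = 0.5239 kg·m².
α = τ/I = 5.00/0.5239 = 9.544 rad/s².
ω = ω₀ + αt = 0 + (9.544)(24.0) = 229.1 rad/s.

ω ≈ 229 rad/s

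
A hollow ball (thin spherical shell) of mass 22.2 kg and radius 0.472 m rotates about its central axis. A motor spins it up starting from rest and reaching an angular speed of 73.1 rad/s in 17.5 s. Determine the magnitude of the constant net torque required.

τ ≈ 13.8 N·m

I = (2/3)MR² = (2/3)(22.2)(0.472)² = 3.297 kg·m².
α = Δω/Δt = (73.1 − 0)/17.5 = 4.177 rad/s².
τ = Iα = (3.297)(4.177) = 13.77 N·m.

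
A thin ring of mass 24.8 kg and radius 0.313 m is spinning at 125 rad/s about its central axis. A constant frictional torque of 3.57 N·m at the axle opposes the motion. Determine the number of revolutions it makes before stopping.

I = MR² = (24.8)(0.313)² = 2.430 kg·m².
The net torque has magnitude 3.57 N·m, opposing ω.
|α| = τ/I = 3.570/2.430 = 1.469 rad/s² (deceleration).
ω² = ω₀² − 2|α|θ with ω = 0 ⇒ θ = ω₀²/(2|α|) = 5317 rad = 846.2 rev.

≈ 846 revolutions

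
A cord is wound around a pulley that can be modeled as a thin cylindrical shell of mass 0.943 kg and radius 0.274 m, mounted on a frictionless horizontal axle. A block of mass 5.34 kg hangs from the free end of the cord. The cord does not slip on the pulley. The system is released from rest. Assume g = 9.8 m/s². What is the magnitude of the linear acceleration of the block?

a ≈ 8.33 m/s²

I = MR² = (0.943)(0.274)² = 0.07080 kg·m².
Block: mg − T = ma. Pulley: TR = Iα. No-slip: a = αR, so T = (I/R²)a = 0.9430·a.
Then mg = (m + 0.9430)a, so a = (5.34)(9.8)/(5.34 + 0.9430) = 8.329 m/s².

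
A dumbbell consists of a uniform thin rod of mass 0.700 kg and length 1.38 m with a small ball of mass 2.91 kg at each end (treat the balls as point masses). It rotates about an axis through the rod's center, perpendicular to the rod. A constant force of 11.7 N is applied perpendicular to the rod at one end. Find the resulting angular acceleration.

α ≈ 2.80 rad/s²

I_rod = (1/12)ML² = (1/12)(0.700)(1.38)² = 0.1111 kg·m².
I_balls = 2·m·(L/2)² = 2(2.91)(0.6900)² = 2.771 kg·m².
Total I = 2.882 kg·m².
τ = F·(L/2) = (11.7)(0.690) = 8.073 N·m.
α = τ/I = 8.073/2.882 = 2.801 rad/s².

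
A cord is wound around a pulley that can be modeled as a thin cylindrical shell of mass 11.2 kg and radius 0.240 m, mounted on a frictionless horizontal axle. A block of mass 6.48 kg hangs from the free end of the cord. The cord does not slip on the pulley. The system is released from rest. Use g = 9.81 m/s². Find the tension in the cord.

T ≈ 40.3 N

I = MR² = (11.2)(0.240)² = 0.6451 kg·m².
Block: mg − T = ma. Pulley: TR = Iα. No-slip: a = αR, so T = (I/R²)a = 11.20·a.
Then mg = (m + 11.20)a, so a = (6.48)(9.81)/(6.48 + 11.20) = 3.596 m/s².
T = 11.20·a = 40.27 N.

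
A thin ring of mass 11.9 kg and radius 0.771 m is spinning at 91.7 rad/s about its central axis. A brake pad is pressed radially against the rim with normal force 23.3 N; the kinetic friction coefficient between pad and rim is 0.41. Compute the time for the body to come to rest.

t ≈ 88.1 s

I = MR² = (11.9)(0.771)² = 7.074 kg·m².
Friction force f = μN = (0.41)(23.3) = 9.553 N at the rim; torque magnitude τ = fR = 7.365 N·m, opposing ω.
|α| = τ/I = 7.365/7.074 = 1.041 rad/s² (deceleration).
0 = ω₀ − |α|t ⇒ t = ω₀/|α| = 91.7/1.041 = 88.07 s.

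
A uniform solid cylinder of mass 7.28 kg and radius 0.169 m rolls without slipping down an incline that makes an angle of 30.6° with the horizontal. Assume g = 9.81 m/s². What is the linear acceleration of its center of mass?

Translation along the incline: Mg sinθ − f = Ma.
Rotation about the center: fR = Iα with I = ½MR². No-slip gives a = αR, so f = (I/R²)a = (1/2)M a.
Substituting: Mg sinθ = (1 + 0.5000)Ma, so a = g sinθ/(1 + 0.5000) = (9.81) sin 30.6° / 1.500 = 3.329 m/s².

a ≈ 3.33 m/s²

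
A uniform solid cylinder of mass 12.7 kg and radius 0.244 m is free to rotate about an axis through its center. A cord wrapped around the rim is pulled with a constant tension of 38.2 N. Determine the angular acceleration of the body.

I = ½MR² = (1/2)(12.7)(0.244)² = 0.3781 kg·m².
τ = F R = (38.2)(0.244) = 9.321 N·m.
Newton's second law for rotation, τ = Iα, gives α = τ/I = 9.321/0.3781 = 24.65 rad/s².

α ≈ 24.7 rad/s²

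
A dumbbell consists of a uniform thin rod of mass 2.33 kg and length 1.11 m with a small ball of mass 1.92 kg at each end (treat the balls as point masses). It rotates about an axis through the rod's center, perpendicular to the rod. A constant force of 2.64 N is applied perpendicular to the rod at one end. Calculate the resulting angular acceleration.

I_rod = (1/12)ML² = (1/12)(2.33)(1.11)² = 0.2392 kg·m².
I_balls = 2·m·(L/2)² = 2(1.92)(0.5550)² = 1.183 kg·m².
Total I = 1.422 kg·m².
τ = F·(L/2) = (2.64)(0.555) = 1.465 N·m.
α = τ/I = 1.465/1.422 = 1.030 rad/s².

α ≈ 1.03 rad/s²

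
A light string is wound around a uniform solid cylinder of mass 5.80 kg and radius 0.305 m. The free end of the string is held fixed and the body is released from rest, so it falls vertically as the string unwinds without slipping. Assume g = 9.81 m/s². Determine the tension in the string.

Translation: Mg − T = Ma. Rotation about the center: TR = Iα with I = ½MR².
With a = αR: T = (I/R²)a = (1/2)M a, so Mg = (1 + 0.5000)Ma.
a = g/(1 + 0.5000) = 9.81/1.500 = 6.540 m/s².
T = 0.5000·M·a = (0.5000)(5.80)(6.540) = 18.97 N.

T ≈ 19.0 N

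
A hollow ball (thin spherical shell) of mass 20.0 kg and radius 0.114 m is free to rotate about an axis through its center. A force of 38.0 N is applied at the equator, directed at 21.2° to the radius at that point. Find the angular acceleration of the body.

α ≈ 9.04 rad/s²

I = (2/3)MR² = (2/3)(20.0)(0.114)² = 0.1733 kg·m².
Only the tangential component produces torque: τ = F R sinθ = (38.0)(0.114) sin 21.2° = 1.567 N·m.
Newton's second law for rotation, τ = Iα, gives α = τ/I = 1.567/0.1733 = 9.041 rad/s².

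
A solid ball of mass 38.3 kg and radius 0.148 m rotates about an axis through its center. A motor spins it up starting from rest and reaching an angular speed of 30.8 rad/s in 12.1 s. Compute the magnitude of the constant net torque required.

τ ≈ 0.854 N·m

I = (2/5)MR² = (2/5)(38.3)(0.148)² = 0.3356 kg·m².
α = Δω/Δt = (30.8 − 0)/12.1 = 2.545 rad/s².
τ = Iα = (0.3356)(2.545) = 0.8542 N·m.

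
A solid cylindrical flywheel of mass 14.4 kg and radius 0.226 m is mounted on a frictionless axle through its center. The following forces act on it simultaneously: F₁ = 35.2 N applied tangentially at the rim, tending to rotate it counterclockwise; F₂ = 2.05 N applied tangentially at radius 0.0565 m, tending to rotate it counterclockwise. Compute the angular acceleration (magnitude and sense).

I = ½MR² = (1/2)(14.4)(0.226)² = 0.3677 kg·m².
Taking counterclockwise as positive: τ₁ = +(35.2)(0.226) = +7.955 N·m; τ₂ = +(2.05)(0.0565) = +0.1158 N·m.
Net torque τ = 8.071 N·m.
α = τ/I = 8.071/0.3677 = 21.95 rad/s².

α ≈ 21.9 rad/s², counterclockwise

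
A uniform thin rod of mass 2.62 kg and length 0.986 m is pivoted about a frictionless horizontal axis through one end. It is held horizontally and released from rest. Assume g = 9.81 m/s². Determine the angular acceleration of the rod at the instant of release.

α ≈ 14.9 rad/s²

About the pivot, I = (1/3)ML² = (1/3)(2.62)(0.986)² = 0.8491 kg·m².
The weight acts at the center, a distance L/2 = 0.4930 m from the pivot; τ = Mg(L/2) = 12.67 N·m.
α = τ/I = 12.67/0.8491 = 14.92 rad/s².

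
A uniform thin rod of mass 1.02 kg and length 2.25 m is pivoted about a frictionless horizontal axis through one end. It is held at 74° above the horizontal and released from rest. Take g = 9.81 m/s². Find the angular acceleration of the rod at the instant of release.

α ≈ 1.80 rad/s²

About the pivot, I = (1/3)ML² = (1/3)(1.02)(2.25)² = 1.721 kg·m².
The weight acts at the center, a distance L/2 = 1.125 m from the pivot; τ = Mg(L/2) cos 74° = 3.103 N·m.
α = τ/I = 3.103/1.721 = 1.803 rad/s².
(Equivalently α = (3g/(2L)) cos 74° = 1.803 rad/s².)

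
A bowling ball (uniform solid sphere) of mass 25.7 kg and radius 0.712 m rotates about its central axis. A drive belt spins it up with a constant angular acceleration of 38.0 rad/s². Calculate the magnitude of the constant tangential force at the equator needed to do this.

F ≈ 278 N

I = (2/5)MR² = (2/5)(25.7)(0.712)² = 5.211 kg·m².
The required torque is τ = Iα = (5.211)(38.00) = 198.0 N·m.
A tangential force at the equator gives τ = FR, so F = τ/R = 198.0/0.712 = 278.1 N.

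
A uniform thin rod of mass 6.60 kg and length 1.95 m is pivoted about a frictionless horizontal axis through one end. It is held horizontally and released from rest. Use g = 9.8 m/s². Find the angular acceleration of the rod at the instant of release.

α ≈ 7.54 rad/s²

About the pivot, I = (1/3)ML² = (1/3)(6.60)(1.95)² = 8.365 kg·m².
The weight acts at the center, a distance L/2 = 0.9750 m from the pivot; τ = Mg(L/2) = 63.06 N·m.
α = τ/I = 63.06/8.365 = 7.538 rad/s².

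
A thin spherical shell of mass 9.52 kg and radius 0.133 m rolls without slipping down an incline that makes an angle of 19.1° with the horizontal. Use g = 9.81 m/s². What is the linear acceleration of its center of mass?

a ≈ 1.93 m/s²

Translation along the incline: Mg sinθ − f = Ma.
Rotation about the center: fR = Iα with I = (2/3)MR². No-slip gives a = αR, so f = (I/R²)a = (2/3)M a.
Substituting: Mg sinθ = (1 + 0.6667)Ma, so a = g sinθ/(1 + 0.6667) = (9.81) sin 19.1° / 1.667 = 1.926 m/s².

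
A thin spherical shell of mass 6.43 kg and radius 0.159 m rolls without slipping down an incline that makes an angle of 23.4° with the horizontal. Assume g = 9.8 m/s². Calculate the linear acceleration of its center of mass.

a ≈ 2.34 m/s²

Translation along the incline: Mg sinθ − f = Ma.
Rotation about the center: fR = Iα with I = (2/3)MR². No-slip gives a = αR, so f = (I/R²)a = (2/3)M a.
Substituting: Mg sinθ = (1 + 0.6667)Ma, so a = g sinθ/(1 + 0.6667) = (9.8) sin 23.4° / 1.667 = 2.335 m/s².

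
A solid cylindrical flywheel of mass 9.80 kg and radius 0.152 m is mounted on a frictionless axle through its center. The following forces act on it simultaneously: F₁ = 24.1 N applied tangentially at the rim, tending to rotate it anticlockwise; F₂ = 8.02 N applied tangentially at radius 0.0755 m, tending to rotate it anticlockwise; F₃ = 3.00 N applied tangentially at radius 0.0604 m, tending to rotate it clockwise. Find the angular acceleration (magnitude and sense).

I = ½MR² = (1/2)(9.80)(0.152)² = 0.1132 kg·m².
Taking anticlockwise as positive: τ₁ = +(24.1)(0.152) = +3.663 N·m; τ₂ = +(8.02)(0.0755) = +0.6055 N·m; τ₃ = −(3.00)(0.0604) = −0.1812 N·m.
Net torque τ = 4.088 N·m.
α = τ/I = 4.088/0.1132 = 36.11 rad/s².

α ≈ 36.1 rad/s², anticlockwise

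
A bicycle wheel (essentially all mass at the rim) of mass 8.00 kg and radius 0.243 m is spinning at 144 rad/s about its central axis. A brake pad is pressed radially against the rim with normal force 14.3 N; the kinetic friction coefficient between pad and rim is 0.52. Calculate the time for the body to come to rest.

I = MR² = (8.00)(0.243)² = 0.4724 kg·m².
Friction force f = μN = (0.52)(14.3) = 7.436 N at the rim; torque magnitude τ = fR = 1.807 N·m, opposing ω.
|α| = τ/I = 1.807/0.4724 = 3.825 rad/s² (deceleration).
0 = ω₀ − |α|t ⇒ t = ω₀/|α| = 144/3.825 = 37.65 s.

t ≈ 37.6 s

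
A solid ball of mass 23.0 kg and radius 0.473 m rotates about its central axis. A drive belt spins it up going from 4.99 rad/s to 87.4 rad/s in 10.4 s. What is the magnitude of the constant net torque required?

I = (2/5)MR² = (2/5)(23.0)(0.473)² = 2.058 kg·m².
α = Δω/Δt = (87.4 − 4.99)/10.4 = 7.924 rad/s².
τ = Iα = (2.058)(7.924) = 16.31 N·m.

τ ≈ 16.3 N·m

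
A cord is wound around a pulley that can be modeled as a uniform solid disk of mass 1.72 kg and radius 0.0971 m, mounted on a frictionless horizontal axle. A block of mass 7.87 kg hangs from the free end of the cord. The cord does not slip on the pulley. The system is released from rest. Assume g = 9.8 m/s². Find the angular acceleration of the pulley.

α ≈ 91.0 rad/s²

I = ½MR² = (1/2)(1.72)(0.0971)² = 0.008108 kg·m².
Block: mg − T = ma. Pulley: TR = Iα. No-slip: a = αR, so T = (I/R²)a = 0.8600·a.
Then mg = (m + 0.8600)a, so a = (7.87)(9.8)/(7.87 + 0.8600) = 8.835 m/s².
α = a/R = 8.835/0.0971 = 90.98 rad/s².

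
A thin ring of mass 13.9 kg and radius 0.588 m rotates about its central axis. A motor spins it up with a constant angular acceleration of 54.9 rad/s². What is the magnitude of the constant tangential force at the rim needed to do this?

I = MR² = (13.9)(0.588)² = 4.806 kg·m².
The required torque is τ = Iα = (4.806)(54.90) = 263.8 N·m.
A tangential force at the rim gives τ = FR, so F = τ/R = 263.8/0.588 = 448.7 N.

F ≈ 449 N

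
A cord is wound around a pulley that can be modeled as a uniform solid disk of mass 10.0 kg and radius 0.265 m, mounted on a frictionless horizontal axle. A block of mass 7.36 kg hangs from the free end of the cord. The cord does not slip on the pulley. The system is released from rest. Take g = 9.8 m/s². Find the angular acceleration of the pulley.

α ≈ 22.0 rad/s²

I = ½MR² = (1/2)(10.0)(0.265)² = 0.3511 kg·m².
Block: mg − T = ma. Pulley: TR = Iα. No-slip: a = αR, so T = (I/R²)a = 5.000·a.
Then mg = (m + 5.000)a, so a = (7.36)(9.8)/(7.36 + 5.000) = 5.836 m/s².
α = a/R = 5.836/0.265 = 22.02 rad/s².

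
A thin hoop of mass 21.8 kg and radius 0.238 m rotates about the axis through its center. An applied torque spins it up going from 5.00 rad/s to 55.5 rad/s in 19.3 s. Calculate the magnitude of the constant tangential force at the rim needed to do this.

I = MR² = (21.8)(0.238)² = 1.235 kg·m².
α = Δω/Δt = (55.5 − 5.00)/19.3 = 2.617 rad/s².
The required torque is τ = Iα = (1.235)(2.617) = 3.231 N·m.
A tangential force at the rim gives τ = FR, so F = τ/R = 3.231/0.238 = 13.58 N.

F ≈ 13.6 N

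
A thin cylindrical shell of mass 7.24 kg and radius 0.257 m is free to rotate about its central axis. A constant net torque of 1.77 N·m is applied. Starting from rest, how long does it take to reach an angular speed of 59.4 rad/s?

I = MR² = (7.24)(0.257)² = 0.4782 kg·m².
α = τ/I = 1.77/0.4782 = 3.701 rad/s².
ω = αt ⇒ t = ω/α = 59.4/3.701 = 16.05 s.

t ≈ 16.0 s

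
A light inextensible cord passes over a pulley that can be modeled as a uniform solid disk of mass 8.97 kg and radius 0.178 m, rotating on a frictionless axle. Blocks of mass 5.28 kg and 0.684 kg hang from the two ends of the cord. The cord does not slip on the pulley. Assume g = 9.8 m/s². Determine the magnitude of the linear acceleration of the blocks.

a ≈ 4.31 m/s²

I = ½MR² = (1/2)(8.97)(0.178)² = 0.1421 kg·m².
Heavier block: m₁g − T₁ = m₁a. Lighter block: T₂ − m₂g = m₂a.
Pulley: (T₁ − T₂)R = Iα = I(a/R), so T₁ − T₂ = (I/R²)a = (1/2)M_p a = 4.485·a.
Adding the three: (m₁ − m₂)g = (m₁ + m₂ + 4.485)a, so a = (5.28 − 0.684)(9.8)/(5.28 + 0.684 + 4.485) = 4.311 m/s².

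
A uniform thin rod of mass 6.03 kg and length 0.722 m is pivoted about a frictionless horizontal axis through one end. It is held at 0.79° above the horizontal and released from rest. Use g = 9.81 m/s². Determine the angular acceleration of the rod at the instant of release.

α ≈ 20.4 rad/s²

About the pivot, I = (1/3)ML² = (1/3)(6.03)(0.722)² = 1.048 kg·m².
The weight acts at the center, a distance L/2 = 0.3610 m from the pivot; τ = Mg(L/2) cos 0.79° = 21.35 N·m.
α = τ/I = 21.35/1.048 = 20.38 rad/s².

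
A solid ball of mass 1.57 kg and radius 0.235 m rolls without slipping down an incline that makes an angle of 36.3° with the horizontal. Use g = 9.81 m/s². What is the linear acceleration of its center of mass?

Translation along the incline: Mg sinθ − f = Ma.
Rotation about the center: fR = Iα with I = (2/5)MR². No-slip gives a = αR, so f = (I/R²)a = (2/5)M a.
Substituting: Mg sinθ = (1 + 0.4000)Ma, so a = g sinθ/(1 + 0.4000) = (9.81) sin 36.3° / 1.400 = 4.148 m/s².

a ≈ 4.15 m/s²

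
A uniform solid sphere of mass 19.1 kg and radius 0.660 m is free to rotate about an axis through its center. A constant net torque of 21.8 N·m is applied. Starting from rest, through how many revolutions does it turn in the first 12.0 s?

I = (2/5)MR² = (2/5)(19.1)(0.660)² = 3.328 kg·m².
α = τ/I = 21.8/3.328 = 6.551 rad/s².
θ = ½αt² = ½(6.551)(12.0)² = 471.6 rad.
Revolutions = θ/(2π) = 75.06.

≈ 75.1 revolutions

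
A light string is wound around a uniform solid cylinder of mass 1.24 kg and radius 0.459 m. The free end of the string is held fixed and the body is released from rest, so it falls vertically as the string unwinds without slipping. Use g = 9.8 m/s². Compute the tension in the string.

Translation: Mg − T = Ma. Rotation about the center: TR = Iα with I = ½MR².
With a = αR: T = (I/R²)a = (1/2)M a, so Mg = (1 + 0.5000)Ma.
a = g/(1 + 0.5000) = 9.8/1.500 = 6.533 m/s².
T = 0.5000·M·a = (0.5000)(1.24)(6.533) = 4.051 N.

T ≈ 4.05 N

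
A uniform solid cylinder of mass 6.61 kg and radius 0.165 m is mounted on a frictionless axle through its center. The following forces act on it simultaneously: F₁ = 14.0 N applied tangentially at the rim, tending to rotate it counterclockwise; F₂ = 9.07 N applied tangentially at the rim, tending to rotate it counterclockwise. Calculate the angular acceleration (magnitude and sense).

I = ½MR² = (1/2)(6.61)(0.165)² = 0.08998 kg·m².
Taking counterclockwise as positive: τ₁ = +(14.0)(0.165) = +2.310 N·m; τ₂ = +(9.07)(0.165) = +1.497 N·m.
Net torque τ = 3.807 N·m.
α = τ/I = 3.807/0.08998 = 42.31 rad/s².

α ≈ 42.3 rad/s², counterclockwise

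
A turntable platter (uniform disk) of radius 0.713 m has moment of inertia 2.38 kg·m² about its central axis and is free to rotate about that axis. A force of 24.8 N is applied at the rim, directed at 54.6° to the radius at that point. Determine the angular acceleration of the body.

Only the tangential component produces torque: τ = F R sinθ = (24.8)(0.713) sin 54.6° = 14.41 N·m.
Newton's second law for rotation, τ = Iα, gives α = τ/I = 14.41/2.380 = 6.056 rad/s².

α ≈ 6.06 rad/s²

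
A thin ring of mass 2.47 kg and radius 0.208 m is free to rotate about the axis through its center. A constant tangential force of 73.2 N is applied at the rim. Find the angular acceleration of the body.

I = MR² = (2.47)(0.208)² = 0.1069 kg·m².
τ = F R = (73.2)(0.208) = 15.23 N·m.
From τ = Iα: α = 15.23/0.1069 = 142.5 rad/s².

α ≈ 142 rad/s²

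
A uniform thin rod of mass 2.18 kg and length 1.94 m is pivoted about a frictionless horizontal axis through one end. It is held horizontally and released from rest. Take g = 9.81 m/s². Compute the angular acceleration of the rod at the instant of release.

α ≈ 7.59 rad/s²

About the pivot, I = (1/3)ML² = (1/3)(2.18)(1.94)² = 2.735 kg·m².
The weight acts at the center, a distance L/2 = 0.9700 m from the pivot; τ = Mg(L/2) = 20.74 N·m.
α = τ/I = 20.74/2.735 = 7.585 rad/s².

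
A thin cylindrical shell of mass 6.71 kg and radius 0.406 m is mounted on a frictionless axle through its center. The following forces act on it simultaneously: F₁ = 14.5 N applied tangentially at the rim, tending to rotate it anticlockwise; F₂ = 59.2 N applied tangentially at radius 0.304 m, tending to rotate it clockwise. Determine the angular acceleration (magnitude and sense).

α ≈ 10.9 rad/s², clockwise

I = MR² = (6.71)(0.406)² = 1.106 kg·m².
Taking anticlockwise as positive: τ₁ = +(14.5)(0.406) = +5.887 N·m; τ₂ = −(59.2)(0.304) = −18.00 N·m.
Net torque τ = -12.11 N·m.
α = τ/I = -12.11/1.106 = -10.95 rad/s².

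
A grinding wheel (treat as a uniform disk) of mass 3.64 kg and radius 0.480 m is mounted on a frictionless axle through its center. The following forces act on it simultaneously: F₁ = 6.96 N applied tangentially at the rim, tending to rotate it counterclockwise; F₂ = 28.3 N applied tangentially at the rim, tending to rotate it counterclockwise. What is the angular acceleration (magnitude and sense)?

α ≈ 40.4 rad/s², counterclockwise

I = ½MR² = (1/2)(3.64)(0.480)² = 0.4193 kg·m².
Taking counterclockwise as positive: τ₁ = +(6.96)(0.480) = +3.341 N·m; τ₂ = +(28.3)(0.480) = +13.58 N·m.
Net torque τ = 16.92 N·m.
α = τ/I = 16.92/0.4193 = 40.36 rad/s².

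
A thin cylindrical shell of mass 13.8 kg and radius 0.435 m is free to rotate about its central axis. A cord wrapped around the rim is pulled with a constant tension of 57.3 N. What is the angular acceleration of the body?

α ≈ 9.55 rad/s²

I = MR² = (13.8)(0.435)² = 2.611 kg·m².
τ = F R = (57.3)(0.435) = 24.93 N·m.
Newton's second law for rotation, τ = Iα, gives α = τ/I = 24.93/2.611 = 9.545 rad/s².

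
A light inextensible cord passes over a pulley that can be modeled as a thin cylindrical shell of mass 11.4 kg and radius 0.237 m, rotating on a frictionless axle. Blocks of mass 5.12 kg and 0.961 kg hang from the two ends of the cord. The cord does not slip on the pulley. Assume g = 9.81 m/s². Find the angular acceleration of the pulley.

α ≈ 9.85 rad/s²

I = MR² = (11.4)(0.237)² = 0.6403 kg·m².
Heavier block: m₁g − T₁ = m₁a. Lighter block: T₂ − m₂g = m₂a.
Pulley: (T₁ − T₂)R = Iα = I(a/R), so T₁ − T₂ = (I/R²)a = 1·M_p a = 11.40·a.
Adding the three: (m₁ − m₂)g = (m₁ + m₂ + 11.40)a, so a = (5.12 − 0.961)(9.81)/(5.12 + 0.961 + 11.40) = 2.334 m/s².
α = a/R = 2.334/0.237 = 9.848 rad/s².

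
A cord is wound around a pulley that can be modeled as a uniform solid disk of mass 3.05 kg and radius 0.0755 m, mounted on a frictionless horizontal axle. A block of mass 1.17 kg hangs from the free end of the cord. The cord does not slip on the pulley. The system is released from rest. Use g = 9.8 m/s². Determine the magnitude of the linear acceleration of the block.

I = ½MR² = (1/2)(3.05)(0.0755)² = 0.008693 kg·m².
Block: mg − T = ma. Pulley: TR = Iα. No-slip: a = αR, so T = (I/R²)a = 1.525·a.
Then mg = (m + 1.525)a, so a = (1.17)(9.8)/(1.17 + 1.525) = 4.255 m/s².

a ≈ 4.25 m/s²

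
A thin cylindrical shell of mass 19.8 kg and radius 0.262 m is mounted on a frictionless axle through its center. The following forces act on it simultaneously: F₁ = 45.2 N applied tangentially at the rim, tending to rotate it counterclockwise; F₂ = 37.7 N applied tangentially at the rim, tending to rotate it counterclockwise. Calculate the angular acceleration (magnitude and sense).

I = MR² = (19.8)(0.262)² = 1.359 kg·m².
Taking counterclockwise as positive: τ₁ = +(45.2)(0.262) = +11.84 N·m; τ₂ = +(37.7)(0.262) = +9.877 N·m.
Net torque τ = 21.72 N·m.
α = τ/I = 21.72/1.359 = 15.98 rad/s².

α ≈ 16.0 rad/s², counterclockwise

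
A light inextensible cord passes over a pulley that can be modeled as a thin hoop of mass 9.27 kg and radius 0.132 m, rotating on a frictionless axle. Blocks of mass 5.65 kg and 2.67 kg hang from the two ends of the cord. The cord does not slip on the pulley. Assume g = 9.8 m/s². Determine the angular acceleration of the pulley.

α ≈ 12.6 rad/s²

I = MR² = (9.27)(0.132)² = 0.1615 kg·m².
Heavier block: m₁g − T₁ = m₁a. Lighter block: T₂ − m₂g = m₂a.
Pulley: (T₁ − T₂)R = Iα = I(a/R), so T₁ − T₂ = (I/R²)a = 1·M_p a = 9.270·a.
Adding the three: (m₁ − m₂)g = (m₁ + m₂ + 9.270)a, so a = (5.65 − 2.67)(9.8)/(5.65 + 2.67 + 9.270) = 1.660 m/s².
α = a/R = 1.660/0.132 = 12.58 rad/s².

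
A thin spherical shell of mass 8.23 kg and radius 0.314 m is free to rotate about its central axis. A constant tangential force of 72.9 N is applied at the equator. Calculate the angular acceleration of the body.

I = (2/3)MR² = (2/3)(8.23)(0.314)² = 0.5410 kg·m².
τ = F R = (72.9)(0.314) = 22.89 N·m.
Newton's second law for rotation, τ = Iα, gives α = τ/I = 22.89/0.5410 = 42.31 rad/s².

α ≈ 42.3 rad/s²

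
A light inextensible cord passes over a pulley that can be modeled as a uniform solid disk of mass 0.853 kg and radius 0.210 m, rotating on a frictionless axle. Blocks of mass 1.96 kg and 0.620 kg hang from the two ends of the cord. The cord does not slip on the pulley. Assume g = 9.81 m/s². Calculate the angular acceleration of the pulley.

α ≈ 20.8 rad/s²

I = ½MR² = (1/2)(0.853)(0.210)² = 0.01881 kg·m².
Heavier block: m₁g − T₁ = m₁a. Lighter block: T₂ − m₂g = m₂a.
Pulley: (T₁ − T₂)R = Iα = I(a/R), so T₁ − T₂ = (I/R²)a = (1/2)M_p a = 0.4265·a.
Adding the three: (m₁ − m₂)g = (m₁ + m₂ + 0.4265)a, so a = (1.96 − 0.620)(9.81)/(1.96 + 0.620 + 0.4265) = 4.372 m/s².
α = a/R = 4.372/0.210 = 20.82 rad/s².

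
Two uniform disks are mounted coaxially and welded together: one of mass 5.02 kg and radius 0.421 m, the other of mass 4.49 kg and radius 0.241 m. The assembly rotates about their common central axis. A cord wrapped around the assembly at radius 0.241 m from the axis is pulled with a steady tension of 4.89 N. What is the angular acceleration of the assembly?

I = ½M₁R₁² + ½M₂R₂² = ½(5.02)(0.421)² + ½(4.49)(0.241)² = 0.5753 kg·m².
τ = F r = (4.89)(0.241) = 1.178 N·m.
α = τ/I = 1.178/0.5753 = 2.049 rad/s².

α ≈ 2.05 rad/s²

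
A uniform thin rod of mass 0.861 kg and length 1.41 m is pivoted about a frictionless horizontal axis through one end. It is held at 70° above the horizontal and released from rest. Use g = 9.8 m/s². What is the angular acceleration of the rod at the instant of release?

About the pivot, I = (1/3)ML² = (1/3)(0.861)(1.41)² = 0.5706 kg·m².
The weight acts at the center, a distance L/2 = 0.7050 m from the pivot; τ = Mg(L/2) cos 70° = 2.035 N·m.
α = τ/I = 2.035/0.5706 = 3.566 rad/s².

α ≈ 3.57 rad/s²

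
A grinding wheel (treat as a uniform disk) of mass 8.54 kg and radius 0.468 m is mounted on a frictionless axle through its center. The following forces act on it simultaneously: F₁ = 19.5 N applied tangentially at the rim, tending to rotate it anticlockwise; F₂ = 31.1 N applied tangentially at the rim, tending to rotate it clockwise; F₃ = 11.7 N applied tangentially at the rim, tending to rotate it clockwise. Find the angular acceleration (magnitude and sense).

α ≈ 11.7 rad/s², clockwise

I = ½MR² = (1/2)(8.54)(0.468)² = 0.9352 kg·m².
Taking anticlockwise as positive: τ₁ = +(19.5)(0.468) = +9.126 N·m; τ₂ = −(31.1)(0.468) = −14.55 N·m; τ₃ = −(11.7)(0.468) = −5.476 N·m.
Net torque τ = -10.90 N·m.
α = τ/I = -10.90/0.9352 = -11.66 rad/s².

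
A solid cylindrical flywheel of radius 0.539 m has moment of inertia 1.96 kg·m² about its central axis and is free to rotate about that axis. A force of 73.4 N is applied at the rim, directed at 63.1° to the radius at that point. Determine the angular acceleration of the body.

α ≈ 18.0 rad/s²

Only the tangential component produces torque: τ = F R sinθ = (73.4)(0.539) sin 63.1° = 35.28 N·m.
Newton's second law for rotation, τ = Iα, gives α = τ/I = 35.28/1.960 = 18.00 rad/s².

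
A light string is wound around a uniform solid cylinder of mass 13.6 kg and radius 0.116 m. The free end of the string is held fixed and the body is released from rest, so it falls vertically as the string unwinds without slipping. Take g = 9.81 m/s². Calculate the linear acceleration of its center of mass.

a ≈ 6.54 m/s²

Translation: Mg − T = Ma. Rotation about the center: TR = Iα with I = ½MR².
With a = αR: T = (I/R²)a = (1/2)M a, so Mg = (1 + 0.5000)Ma.
a = g/(1 + 0.5000) = 9.81/1.500 = 6.540 m/s².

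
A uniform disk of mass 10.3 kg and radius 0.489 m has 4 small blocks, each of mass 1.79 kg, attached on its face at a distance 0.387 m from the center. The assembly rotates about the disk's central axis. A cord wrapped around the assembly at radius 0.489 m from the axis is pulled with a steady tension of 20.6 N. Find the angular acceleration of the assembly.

α ≈ 4.37 rad/s²

I_disk = ½MR² = ½(10.3)(0.489)² = 1.231 kg·m².
I_blocks = 4·m·r² = 4(1.79)(0.387)² = 1.072 kg·m².
Total I = 2.304 kg·m².
τ = F r = (20.6)(0.489) = 10.07 N·m.
α = τ/I = 10.07/2.304 = 4.372 rad/s².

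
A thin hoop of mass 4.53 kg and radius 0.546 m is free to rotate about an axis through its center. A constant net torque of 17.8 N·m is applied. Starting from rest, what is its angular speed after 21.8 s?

ω ≈ 287 rad/s

I = MR² = (4.53)(0.546)² = 1.350 kg·m².
α = τ/I = 17.8/1.350 = 13.18 rad/s².
ω = ω₀ + αt = 0 + (13.18)(21.8) = 287.3 rad/s.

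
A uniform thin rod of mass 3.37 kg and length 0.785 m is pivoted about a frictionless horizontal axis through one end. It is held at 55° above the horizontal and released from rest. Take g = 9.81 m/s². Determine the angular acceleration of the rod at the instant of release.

α ≈ 10.8 rad/s²

About the pivot, I = (1/3)ML² = (1/3)(3.37)(0.785)² = 0.6922 kg·m².
The weight acts at the center, a distance L/2 = 0.3925 m from the pivot; τ = Mg(L/2) cos 55° = 7.443 N·m.
α = τ/I = 7.443/0.6922 = 10.75 rad/s².
(Equivalently α = (3g/(2L)) cos 55° = 10.75 rad/s².)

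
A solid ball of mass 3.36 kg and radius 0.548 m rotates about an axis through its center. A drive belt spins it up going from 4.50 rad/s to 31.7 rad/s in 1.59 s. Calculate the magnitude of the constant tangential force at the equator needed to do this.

F ≈ 12.6 N

I = (2/5)MR² = (2/5)(3.36)(0.548)² = 0.4036 kg·m².
α = Δω/Δt = (31.7 − 4.50)/1.59 = 17.11 rad/s².
The required torque is τ = Iα = (0.4036)(17.11) = 6.904 N·m.
A tangential force at the equator gives τ = FR, so F = τ/R = 6.904/0.548 = 12.60 N.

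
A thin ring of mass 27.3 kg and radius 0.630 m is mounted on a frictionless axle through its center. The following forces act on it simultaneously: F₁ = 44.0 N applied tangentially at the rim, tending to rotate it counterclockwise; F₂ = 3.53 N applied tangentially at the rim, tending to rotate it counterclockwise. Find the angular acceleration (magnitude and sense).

α ≈ 2.76 rad/s², counterclockwise

I = MR² = (27.3)(0.630)² = 10.84 kg·m².
Taking counterclockwise as positive: τ₁ = +(44.0)(0.630) = +27.72 N·m; τ₂ = +(3.53)(0.630) = +2.224 N·m.
Net torque τ = 29.94 N·m.
α = τ/I = 29.94/10.84 = 2.764 rad/s².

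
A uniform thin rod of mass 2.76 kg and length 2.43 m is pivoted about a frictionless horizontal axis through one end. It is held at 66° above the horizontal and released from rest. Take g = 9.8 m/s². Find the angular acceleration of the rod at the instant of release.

α ≈ 2.46 rad/s²

About the pivot, I = (1/3)ML² = (1/3)(2.76)(2.43)² = 5.433 kg·m².
The weight acts at the center, a distance L/2 = 1.215 m from the pivot; τ = Mg(L/2) cos 66° = 13.37 N·m.
α = τ/I = 13.37/5.433 = 2.461 rad/s².
(Equivalently α = (3g/(2L)) cos 66° = 2.461 rad/s².)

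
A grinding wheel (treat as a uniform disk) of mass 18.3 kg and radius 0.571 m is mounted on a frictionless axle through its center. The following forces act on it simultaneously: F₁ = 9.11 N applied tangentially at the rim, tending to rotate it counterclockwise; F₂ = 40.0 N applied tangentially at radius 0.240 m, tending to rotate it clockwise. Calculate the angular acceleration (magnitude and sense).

I = ½MR² = (1/2)(18.3)(0.571)² = 2.983 kg·m².
Taking counterclockwise as positive: τ₁ = +(9.11)(0.571) = +5.202 N·m; τ₂ = −(40.0)(0.240) = −9.600 N·m.
Net torque τ = -4.398 N·m.
α = τ/I = -4.398/2.983 = -1.474 rad/s².

α ≈ 1.47 rad/s², clockwise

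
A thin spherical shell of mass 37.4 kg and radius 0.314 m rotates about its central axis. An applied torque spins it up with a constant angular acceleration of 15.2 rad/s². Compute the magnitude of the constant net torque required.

I = (2/3)MR² = (2/3)(37.4)(0.314)² = 2.458 kg·m².
τ = Iα = (2.458)(15.20) = 37.37 N·m.

τ ≈ 37.4 N·m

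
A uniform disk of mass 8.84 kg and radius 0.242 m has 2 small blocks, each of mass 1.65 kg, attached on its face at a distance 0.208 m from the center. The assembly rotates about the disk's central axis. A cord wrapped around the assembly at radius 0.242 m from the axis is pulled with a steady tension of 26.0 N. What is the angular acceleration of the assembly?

α ≈ 15.7 rad/s²

I_disk = ½MR² = ½(8.84)(0.242)² = 0.2589 kg·m².
I_blocks = 2·m·r² = 2(1.65)(0.208)² = 0.1428 kg·m².
Total I = 0.4016 kg·m².
τ = F r = (26.0)(0.242) = 6.292 N·m.
α = τ/I = 6.292/0.4016 = 15.67 rad/s².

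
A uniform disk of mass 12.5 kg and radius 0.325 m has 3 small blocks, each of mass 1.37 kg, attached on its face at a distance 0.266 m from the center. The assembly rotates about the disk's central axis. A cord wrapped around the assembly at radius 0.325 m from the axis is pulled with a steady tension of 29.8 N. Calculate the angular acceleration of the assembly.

I_disk = ½MR² = ½(12.5)(0.325)² = 0.6602 kg·m².
I_blocks = 3·m·r² = 3(1.37)(0.266)² = 0.2908 kg·m².
Total I = 0.9510 kg·m².
τ = F r = (29.8)(0.325) = 9.685 N·m.
α = τ/I = 9.685/0.9510 = 10.18 rad/s².

α ≈ 10.2 rad/s²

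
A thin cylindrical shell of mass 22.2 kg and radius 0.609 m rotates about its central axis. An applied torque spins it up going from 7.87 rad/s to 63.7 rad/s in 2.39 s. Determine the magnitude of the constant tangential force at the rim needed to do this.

F ≈ 316 N

I = MR² = (22.2)(0.609)² = 8.234 kg·m².
α = Δω/Δt = (63.7 − 7.87)/2.39 = 23.36 rad/s².
The required torque is τ = Iα = (8.234)(23.36) = 192.3 N·m.
A tangential force at the rim gives τ = FR, so F = τ/R = 192.3/0.609 = 315.8 N.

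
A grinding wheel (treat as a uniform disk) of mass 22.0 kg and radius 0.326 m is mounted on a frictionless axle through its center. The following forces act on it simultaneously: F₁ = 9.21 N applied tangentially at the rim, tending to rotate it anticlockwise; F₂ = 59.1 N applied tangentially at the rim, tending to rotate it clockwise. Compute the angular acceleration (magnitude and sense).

α ≈ 13.9 rad/s², clockwise

I = ½MR² = (1/2)(22.0)(0.326)² = 1.169 kg·m².
Taking anticlockwise as positive: τ₁ = +(9.21)(0.326) = +3.002 N·m; τ₂ = −(59.1)(0.326) = −19.27 N·m.
Net torque τ = -16.26 N·m.
α = τ/I = -16.26/1.169 = -13.91 rad/s².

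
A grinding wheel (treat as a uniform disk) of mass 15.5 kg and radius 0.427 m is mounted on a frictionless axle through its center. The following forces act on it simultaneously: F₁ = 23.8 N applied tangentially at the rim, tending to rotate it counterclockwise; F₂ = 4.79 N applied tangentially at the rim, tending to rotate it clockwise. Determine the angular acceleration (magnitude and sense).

α ≈ 5.74 rad/s², counterclockwise

I = ½MR² = (1/2)(15.5)(0.427)² = 1.413 kg·m².
Taking counterclockwise as positive: τ₁ = +(23.8)(0.427) = +10.16 N·m; τ₂ = −(4.79)(0.427) = −2.045 N·m.
Net torque τ = 8.117 N·m.
α = τ/I = 8.117/1.413 = 5.745 rad/s².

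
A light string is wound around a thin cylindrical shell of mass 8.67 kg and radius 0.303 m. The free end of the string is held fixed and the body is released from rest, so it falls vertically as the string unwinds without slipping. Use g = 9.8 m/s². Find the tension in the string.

T ≈ 42.5 N

Translation: Mg − T = Ma. Rotation about the center: TR = Iα with I = MR².
With a = αR: T = (I/R²)a = M a, so Mg = (1 + 1.000)Ma.
a = g/(1 + 1.000) = 9.8/2.000 = 4.900 m/s².
T = 1.000·M·a = (1.000)(8.67)(4.900) = 42.48 N.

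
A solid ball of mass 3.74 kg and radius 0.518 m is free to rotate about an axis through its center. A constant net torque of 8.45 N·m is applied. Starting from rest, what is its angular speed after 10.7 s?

I = (2/5)MR² = (2/5)(3.74)(0.518)² = 0.4014 kg·m².
α = τ/I = 8.45/0.4014 = 21.05 rad/s².
ω = ω₀ + αt = 0 + (21.05)(10.7) = 225.2 rad/s.

ω ≈ 225 rad/s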